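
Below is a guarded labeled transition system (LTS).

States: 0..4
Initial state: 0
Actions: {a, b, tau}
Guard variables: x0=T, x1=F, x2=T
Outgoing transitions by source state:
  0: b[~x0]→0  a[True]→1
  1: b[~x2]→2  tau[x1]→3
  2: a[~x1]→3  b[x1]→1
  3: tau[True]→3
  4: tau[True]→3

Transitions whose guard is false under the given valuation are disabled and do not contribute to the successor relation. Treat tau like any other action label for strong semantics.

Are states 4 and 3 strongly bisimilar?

Refine partition for ~:
  π0 = {{0,1,2,3,4}}
  π1 = {{0,2},{1},{3,4}}
  π2 = {{0},{1},{2},{3,4}}
stable after 3 split(s): 4 block(s)
[4]={3,4}  [3]={3,4}

Answer: BISIMILAR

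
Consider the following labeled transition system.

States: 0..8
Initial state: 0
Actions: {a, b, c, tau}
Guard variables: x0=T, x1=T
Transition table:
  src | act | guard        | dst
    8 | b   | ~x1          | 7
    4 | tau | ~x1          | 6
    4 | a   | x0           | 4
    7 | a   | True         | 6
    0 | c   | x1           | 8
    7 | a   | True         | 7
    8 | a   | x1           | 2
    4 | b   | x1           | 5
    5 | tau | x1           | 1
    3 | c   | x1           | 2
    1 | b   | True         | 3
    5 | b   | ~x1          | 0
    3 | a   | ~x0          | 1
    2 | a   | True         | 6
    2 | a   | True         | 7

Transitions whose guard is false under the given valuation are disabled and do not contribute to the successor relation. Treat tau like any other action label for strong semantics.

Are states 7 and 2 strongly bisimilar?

Answer: BISIMILAR

Analysis:
Compute ~ classes (split until stable):
  P[0] = {{0,1,2,3,4,5,6,7,8}}
  P[1] = {{0,3},{1},{2,7,8},{4},{5},{6}}
  P[2] = {{0,3},{1},{2,7},{4},{5},{6},{8}}
  P[3] = {{0},{1},{2,7},{3},{4},{5},{6},{8}}
8 equivalence class(es) (converged in 4)
class of 7: {2,7}; class of 2: {2,7}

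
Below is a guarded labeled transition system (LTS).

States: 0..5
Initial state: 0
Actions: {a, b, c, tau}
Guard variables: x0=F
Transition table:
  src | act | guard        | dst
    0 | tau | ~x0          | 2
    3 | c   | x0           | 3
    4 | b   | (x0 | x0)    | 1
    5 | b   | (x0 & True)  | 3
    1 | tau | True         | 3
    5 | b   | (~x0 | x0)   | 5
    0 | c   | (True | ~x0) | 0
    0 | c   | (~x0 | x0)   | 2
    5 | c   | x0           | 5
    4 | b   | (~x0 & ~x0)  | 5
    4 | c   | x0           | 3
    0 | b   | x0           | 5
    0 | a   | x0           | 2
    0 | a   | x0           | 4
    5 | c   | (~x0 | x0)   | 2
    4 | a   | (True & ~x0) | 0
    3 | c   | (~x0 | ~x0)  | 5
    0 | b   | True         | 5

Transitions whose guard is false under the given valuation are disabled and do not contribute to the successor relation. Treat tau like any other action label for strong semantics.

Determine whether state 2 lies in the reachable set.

10 transition(s) survive guard evaluation.
depth 0: {0}
depth 1: {2,5}  now seen {0,2,5}
Reach set: {0,2,5}
trace reaching 2: tau

Answer: REACHABLE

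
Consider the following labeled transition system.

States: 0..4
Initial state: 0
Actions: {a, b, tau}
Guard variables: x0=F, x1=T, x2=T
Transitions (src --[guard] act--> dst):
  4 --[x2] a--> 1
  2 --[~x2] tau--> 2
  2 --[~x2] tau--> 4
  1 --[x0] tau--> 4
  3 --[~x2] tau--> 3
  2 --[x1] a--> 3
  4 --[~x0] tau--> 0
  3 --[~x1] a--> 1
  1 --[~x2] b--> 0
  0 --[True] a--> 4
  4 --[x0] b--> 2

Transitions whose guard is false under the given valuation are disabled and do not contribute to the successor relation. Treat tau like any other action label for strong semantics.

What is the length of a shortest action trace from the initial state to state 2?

Answer: UNREACHABLE

Trace:
BFS to 2:
  L0 = {0}
  L1 = {4}
  L2 = {1}
2 never appears.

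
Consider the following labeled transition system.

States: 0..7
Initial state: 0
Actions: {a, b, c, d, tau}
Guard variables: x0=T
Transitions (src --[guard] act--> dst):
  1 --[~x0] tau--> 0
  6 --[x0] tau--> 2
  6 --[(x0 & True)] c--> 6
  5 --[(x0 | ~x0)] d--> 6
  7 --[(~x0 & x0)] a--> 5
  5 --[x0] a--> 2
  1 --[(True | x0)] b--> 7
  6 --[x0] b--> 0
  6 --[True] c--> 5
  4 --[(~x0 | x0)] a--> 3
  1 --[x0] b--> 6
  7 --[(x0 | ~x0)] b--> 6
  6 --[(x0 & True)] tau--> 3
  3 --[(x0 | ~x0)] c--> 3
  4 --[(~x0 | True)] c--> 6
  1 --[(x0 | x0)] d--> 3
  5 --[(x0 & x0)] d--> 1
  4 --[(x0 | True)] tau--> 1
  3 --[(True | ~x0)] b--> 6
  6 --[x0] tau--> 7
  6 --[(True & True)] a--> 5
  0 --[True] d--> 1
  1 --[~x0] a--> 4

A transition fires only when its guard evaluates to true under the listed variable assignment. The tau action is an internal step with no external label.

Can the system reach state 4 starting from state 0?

Guard filter leaves 20 enabled edge(s).
L0 = {0}
L1 = {1}  total {0,1}
L2 = {3,6,7}  total {0,1,3,6,7}
L3 = {2,5}  total {0,1,2,3,5,6,7}
R = {0,1,2,3,5,6,7}

Answer: UNREACHABLE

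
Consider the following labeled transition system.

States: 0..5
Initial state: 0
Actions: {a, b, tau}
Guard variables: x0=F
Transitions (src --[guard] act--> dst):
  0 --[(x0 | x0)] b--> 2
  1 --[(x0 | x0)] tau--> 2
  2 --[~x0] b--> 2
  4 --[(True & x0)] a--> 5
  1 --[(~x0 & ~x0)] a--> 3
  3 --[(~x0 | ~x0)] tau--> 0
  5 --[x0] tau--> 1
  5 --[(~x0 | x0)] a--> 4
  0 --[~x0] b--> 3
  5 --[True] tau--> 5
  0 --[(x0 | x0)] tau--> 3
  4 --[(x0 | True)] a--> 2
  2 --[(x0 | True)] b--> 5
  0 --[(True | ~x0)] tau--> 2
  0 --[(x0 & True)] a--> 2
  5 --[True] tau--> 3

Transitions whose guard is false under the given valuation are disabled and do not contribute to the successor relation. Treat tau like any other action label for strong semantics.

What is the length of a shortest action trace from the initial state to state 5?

Answer: 2

Analysis:
Breadth-first toward 5:
  L0 = {0}
  L1 = {2,3}
  L2 = {5}
depth(5)=2, e.g. tau·b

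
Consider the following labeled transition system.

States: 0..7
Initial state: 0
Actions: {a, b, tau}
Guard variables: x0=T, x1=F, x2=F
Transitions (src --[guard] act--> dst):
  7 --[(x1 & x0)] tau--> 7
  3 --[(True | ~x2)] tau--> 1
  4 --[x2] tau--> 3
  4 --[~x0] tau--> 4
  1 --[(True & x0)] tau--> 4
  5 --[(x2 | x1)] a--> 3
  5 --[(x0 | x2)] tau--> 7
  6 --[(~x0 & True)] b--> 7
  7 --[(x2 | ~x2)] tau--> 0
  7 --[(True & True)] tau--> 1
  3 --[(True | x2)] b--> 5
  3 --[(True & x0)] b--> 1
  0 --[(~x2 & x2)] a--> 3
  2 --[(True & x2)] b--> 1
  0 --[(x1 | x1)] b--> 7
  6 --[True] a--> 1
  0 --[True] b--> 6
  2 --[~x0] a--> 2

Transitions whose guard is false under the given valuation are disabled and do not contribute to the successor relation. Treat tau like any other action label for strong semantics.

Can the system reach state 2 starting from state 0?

9 transition(s) survive guard evaluation.
L0 = {0}
L1 = {6}  now seen {0,6}
L2 = {1}  now seen {0,1,6}
L3 = {4}  now seen {0,1,4,6}
Reach set: {0,1,4,6}

Answer: UNREACHABLE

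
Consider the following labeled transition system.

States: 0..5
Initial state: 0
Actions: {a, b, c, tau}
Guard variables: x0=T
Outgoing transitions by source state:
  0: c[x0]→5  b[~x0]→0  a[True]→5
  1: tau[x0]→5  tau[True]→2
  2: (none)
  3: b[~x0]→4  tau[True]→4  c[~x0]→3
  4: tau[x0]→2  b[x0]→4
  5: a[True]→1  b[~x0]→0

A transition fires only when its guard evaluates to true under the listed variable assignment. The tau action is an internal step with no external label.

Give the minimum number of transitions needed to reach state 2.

Answer: 3

Working:
Layered search for 2:
  depth 0: {0}
  depth 1: {5}
  depth 2: {1}
  depth 3: {2}
depth(2)=3, e.g. a·a·tau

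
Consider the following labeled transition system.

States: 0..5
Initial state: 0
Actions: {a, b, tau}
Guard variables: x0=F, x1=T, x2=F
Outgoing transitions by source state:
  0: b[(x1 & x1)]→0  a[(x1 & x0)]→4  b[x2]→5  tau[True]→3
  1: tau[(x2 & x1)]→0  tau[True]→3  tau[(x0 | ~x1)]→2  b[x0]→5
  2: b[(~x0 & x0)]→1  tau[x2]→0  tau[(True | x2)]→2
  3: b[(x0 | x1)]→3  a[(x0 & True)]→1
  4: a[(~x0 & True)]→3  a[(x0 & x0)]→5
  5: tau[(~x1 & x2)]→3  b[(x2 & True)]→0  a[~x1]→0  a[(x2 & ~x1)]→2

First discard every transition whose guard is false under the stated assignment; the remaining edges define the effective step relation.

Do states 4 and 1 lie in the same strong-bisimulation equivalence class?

Answer: NOT BISIMILAR

Analysis:
Refine partition for ~:
  π0 = {{0,1,2,3,4,5}}
  π1 = {{0},{1,2},{3},{4},{5}}
  π2 = {{0},{1},{2},{3},{4},{5}}
stable after 3 split(s): 6 block(s)
class of 4: {4}; class of 1: {1}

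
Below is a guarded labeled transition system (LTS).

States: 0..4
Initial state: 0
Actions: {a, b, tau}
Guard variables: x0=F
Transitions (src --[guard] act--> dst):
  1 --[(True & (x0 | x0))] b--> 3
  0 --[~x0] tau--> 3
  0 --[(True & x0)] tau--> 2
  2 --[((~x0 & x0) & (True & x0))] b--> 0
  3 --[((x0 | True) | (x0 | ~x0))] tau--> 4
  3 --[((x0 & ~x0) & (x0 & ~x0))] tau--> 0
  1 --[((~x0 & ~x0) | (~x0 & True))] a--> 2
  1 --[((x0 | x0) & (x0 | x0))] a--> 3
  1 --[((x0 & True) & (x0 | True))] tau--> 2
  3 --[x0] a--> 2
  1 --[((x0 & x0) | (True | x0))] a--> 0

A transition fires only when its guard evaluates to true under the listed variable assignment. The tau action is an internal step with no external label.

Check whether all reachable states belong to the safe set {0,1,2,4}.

Answer: INVARIANT VIOLATED at state 3

Trace:
Safe = {0,1,2,4}
R = {0,3,4}
  0: safe
  3: VIOLATES
  4: safe
witness against invariant: tau → 3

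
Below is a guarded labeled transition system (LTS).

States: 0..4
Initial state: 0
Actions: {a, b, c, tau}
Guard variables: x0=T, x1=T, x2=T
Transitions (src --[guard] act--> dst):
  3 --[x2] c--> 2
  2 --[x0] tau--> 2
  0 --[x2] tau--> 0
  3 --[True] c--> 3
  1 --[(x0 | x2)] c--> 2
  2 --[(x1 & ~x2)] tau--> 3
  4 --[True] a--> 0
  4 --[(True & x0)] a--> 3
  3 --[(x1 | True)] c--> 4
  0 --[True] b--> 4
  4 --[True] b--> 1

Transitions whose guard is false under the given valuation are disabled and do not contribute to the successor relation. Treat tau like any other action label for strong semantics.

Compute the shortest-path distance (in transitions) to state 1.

Layered search for 1:
  L0 = {0}
  L1 = {4}
  L2 = {1,3}
first hit 1 at d=2 via b·b

Answer: 2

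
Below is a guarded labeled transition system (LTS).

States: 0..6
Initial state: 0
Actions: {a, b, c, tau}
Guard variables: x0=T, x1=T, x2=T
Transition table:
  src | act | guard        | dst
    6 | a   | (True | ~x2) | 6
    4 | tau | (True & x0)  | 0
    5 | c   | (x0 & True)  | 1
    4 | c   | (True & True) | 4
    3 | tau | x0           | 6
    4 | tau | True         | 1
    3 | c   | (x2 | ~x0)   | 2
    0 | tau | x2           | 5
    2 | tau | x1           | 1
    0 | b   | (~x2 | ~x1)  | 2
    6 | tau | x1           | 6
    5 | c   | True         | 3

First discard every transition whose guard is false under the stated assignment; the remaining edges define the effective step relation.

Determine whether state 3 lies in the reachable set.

Answer: REACHABLE

Working:
After dropping false guards: 11 live edges.
depth 0: {0}
depth 1: {5}  cumulative {0,5}
depth 2: {1,3}  cumulative {0,1,3,5}
depth 3: {2,6}  cumulative {0,1,2,3,5,6}
Reachable = {0,1,2,3,5,6}
witness 3: tau·c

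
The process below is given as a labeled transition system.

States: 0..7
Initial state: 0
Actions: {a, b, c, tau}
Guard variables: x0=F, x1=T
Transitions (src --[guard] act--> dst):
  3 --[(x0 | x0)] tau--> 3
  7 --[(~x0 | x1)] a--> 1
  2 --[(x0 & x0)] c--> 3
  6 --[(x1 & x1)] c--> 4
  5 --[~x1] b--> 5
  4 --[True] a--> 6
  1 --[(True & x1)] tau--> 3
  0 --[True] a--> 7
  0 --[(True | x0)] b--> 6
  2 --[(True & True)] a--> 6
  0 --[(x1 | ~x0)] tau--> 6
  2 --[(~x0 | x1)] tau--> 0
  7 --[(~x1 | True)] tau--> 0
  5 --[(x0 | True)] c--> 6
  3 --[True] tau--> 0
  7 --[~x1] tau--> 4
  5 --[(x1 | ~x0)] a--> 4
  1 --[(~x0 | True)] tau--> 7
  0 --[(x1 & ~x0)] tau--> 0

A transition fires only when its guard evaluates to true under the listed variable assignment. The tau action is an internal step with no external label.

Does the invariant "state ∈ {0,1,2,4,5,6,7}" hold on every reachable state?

Answer: INVARIANT VIOLATED at state 3

Trace:
Allowed set {0,1,2,4,5,6,7}
Reach set: {0,1,3,4,6,7}
  0: ok
  1: ok
  3: ✗ unsafe
  4: ok
  6: ok
  7: ok
reach 3 via a·a·tau — violates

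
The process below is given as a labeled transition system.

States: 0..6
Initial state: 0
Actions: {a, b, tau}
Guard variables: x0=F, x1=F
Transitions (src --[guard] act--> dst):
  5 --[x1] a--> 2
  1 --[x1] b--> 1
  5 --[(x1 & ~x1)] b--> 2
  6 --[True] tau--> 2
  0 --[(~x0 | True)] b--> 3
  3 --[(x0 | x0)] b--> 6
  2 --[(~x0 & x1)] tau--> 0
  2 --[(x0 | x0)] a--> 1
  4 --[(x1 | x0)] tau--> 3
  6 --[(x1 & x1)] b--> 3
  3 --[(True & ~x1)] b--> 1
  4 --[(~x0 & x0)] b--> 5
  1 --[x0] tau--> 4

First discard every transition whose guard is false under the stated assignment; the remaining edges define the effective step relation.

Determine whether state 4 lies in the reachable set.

Guard filter leaves 3 enabled edge(s).
L0 = {0}
L1 = {3}  cumulative {0,3}
L2 = {1}  cumulative {0,1,3}
R = {0,1,3}

Answer: UNREACHABLE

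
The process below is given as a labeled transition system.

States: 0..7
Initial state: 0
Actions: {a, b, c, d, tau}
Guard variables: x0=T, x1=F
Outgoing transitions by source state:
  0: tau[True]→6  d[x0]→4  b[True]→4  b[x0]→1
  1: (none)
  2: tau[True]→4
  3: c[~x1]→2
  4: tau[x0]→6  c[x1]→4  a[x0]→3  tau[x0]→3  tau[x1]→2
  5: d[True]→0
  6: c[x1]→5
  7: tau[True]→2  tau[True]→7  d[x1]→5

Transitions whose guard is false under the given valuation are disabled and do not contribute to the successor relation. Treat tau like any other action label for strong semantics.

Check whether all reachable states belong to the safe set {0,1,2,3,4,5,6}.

Inv-set: {0,1,2,3,4,5,6}
Reachable = {0,1,2,3,4,6}
  0: safe
  1: safe
  2: safe
  3: safe
  4: safe
  6: safe

Answer: INVARIANT HOLDS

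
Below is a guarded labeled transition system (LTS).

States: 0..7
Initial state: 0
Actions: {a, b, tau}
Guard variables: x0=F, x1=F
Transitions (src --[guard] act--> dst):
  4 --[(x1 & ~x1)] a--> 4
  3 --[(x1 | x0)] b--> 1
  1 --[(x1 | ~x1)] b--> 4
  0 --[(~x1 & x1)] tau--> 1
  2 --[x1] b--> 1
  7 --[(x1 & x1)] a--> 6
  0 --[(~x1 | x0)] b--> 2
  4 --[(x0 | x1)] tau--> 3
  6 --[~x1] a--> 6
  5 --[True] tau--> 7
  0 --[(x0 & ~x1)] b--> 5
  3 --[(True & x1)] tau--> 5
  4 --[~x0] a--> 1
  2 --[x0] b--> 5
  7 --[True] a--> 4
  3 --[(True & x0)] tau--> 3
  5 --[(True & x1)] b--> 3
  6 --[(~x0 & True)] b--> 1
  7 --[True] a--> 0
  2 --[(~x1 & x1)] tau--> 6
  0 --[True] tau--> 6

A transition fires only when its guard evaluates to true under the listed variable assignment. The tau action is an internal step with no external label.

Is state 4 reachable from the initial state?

Answer: REACHABLE

Working:
After dropping false guards: 9 live edges.
L0 = {0}
L1 = {2,6}  now seen {0,2,6}
L2 = {1}  now seen {0,1,2,6}
L3 = {4}  now seen {0,1,2,4,6}
Reachable = {0,1,2,4,6}
trace reaching 4: tau·b·b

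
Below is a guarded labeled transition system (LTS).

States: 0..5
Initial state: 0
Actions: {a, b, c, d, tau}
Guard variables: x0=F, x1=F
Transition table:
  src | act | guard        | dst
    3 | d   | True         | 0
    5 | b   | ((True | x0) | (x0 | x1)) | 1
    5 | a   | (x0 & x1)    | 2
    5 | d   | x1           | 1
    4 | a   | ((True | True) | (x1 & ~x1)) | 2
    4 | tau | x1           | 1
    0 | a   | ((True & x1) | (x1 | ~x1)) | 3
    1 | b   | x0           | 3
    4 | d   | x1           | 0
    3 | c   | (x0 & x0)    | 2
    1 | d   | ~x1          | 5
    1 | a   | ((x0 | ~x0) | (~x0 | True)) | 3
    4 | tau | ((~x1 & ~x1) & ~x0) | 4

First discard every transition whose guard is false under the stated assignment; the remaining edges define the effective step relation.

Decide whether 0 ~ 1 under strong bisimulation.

Bisimulation quotient by refinement:
  P[0] = {{0,1,2,3,4,5}}
  P[1] = {{0},{1},{2},{3},{4},{5}}
6 equivalence class(es) (converged in 2)
class of 0: {0}; class of 1: {1}

Answer: NOT BISIMILAR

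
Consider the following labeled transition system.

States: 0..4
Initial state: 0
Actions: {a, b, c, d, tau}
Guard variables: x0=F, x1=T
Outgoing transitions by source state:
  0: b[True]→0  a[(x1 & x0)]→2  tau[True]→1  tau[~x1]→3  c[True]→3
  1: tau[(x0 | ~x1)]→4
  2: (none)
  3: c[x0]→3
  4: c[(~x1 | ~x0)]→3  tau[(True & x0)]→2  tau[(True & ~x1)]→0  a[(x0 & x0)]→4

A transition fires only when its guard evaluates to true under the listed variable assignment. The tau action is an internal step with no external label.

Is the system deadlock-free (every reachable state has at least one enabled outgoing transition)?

R = {0,1,3}
  0: b→0  c→3  tau→1  [3 out]
  1: ∅  [STUCK]
  3: ∅  [STUCK]
witness 1: tau

Answer: DEADLOCK at state 1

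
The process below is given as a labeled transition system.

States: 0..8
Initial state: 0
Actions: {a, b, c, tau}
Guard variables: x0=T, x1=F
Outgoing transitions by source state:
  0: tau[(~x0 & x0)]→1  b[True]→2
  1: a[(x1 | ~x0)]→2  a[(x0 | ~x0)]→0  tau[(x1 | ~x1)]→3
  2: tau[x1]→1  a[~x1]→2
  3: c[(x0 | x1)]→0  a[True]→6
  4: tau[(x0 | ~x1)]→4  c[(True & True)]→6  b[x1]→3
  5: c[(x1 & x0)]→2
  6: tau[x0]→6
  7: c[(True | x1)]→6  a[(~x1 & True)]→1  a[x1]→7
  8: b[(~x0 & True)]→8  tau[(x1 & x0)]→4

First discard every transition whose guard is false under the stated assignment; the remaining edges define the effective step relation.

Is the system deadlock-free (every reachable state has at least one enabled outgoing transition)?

Answer: DEADLOCK-FREE

Trace:
Reach set: {0,2}
  0: b→2  [1 exit(s)]
  2: a→2  [1 exit(s)]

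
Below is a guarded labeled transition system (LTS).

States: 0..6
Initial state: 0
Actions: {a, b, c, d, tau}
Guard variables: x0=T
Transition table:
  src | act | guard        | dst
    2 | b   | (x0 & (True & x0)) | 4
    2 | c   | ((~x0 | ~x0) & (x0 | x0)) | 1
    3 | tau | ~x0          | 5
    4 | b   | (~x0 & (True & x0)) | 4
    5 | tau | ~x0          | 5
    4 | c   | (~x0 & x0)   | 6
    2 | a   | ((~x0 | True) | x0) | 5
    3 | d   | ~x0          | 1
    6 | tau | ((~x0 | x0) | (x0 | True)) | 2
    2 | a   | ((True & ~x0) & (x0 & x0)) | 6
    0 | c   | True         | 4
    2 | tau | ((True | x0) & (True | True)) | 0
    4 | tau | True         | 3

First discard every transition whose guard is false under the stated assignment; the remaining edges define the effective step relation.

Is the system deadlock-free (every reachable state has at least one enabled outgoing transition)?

Reachable = {0,3,4}
  0: c→4  [1 exit(s)]
  3: ∅  [deadlock]
  4: tau→3  [1 exit(s)]
witness 3: c·tau

Answer: DEADLOCK at state 3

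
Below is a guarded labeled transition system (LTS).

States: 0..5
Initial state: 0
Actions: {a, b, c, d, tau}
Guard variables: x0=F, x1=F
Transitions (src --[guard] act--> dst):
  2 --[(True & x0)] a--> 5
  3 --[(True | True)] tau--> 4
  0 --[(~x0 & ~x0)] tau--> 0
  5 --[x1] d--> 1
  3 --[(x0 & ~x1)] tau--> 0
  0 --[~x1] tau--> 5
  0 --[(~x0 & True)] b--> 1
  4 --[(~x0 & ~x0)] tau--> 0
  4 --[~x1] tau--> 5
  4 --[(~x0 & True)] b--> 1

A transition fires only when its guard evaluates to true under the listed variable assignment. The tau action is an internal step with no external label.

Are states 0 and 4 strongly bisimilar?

Bisimulation quotient by refinement:
  π0 = {{0,1,2,3,4,5}}
  π1 = {{0,4},{1,2,5},{3}}
Fixed point at round 2; 3 class(es).
0∈{0,4}, 4∈{0,4}

Answer: BISIMILAR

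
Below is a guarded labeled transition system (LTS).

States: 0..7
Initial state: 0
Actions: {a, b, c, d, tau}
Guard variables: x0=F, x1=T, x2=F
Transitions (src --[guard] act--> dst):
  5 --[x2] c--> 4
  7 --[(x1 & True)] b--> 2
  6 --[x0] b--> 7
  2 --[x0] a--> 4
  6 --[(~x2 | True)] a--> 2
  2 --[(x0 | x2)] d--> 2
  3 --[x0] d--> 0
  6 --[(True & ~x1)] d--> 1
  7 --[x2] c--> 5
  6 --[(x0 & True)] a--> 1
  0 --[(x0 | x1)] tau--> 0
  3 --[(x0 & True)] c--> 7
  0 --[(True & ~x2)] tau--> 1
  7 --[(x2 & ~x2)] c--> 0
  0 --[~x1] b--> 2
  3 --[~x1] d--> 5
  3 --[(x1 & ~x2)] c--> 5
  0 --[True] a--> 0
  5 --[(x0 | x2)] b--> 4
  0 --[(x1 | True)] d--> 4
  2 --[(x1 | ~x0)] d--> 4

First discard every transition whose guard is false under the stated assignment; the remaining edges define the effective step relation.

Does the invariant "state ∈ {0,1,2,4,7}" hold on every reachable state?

Answer: INVARIANT HOLDS

Trace:
Allowed set {0,1,2,4,7}
Reach set: {0,1,4}
  0: safe
  1: safe
  4: safe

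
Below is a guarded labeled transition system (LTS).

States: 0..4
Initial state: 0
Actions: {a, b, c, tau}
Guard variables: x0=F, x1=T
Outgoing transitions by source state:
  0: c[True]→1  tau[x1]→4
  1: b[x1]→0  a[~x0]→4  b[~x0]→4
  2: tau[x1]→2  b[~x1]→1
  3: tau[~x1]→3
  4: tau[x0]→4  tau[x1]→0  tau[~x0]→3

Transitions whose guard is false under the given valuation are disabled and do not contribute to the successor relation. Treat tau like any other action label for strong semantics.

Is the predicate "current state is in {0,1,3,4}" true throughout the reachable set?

Answer: INVARIANT HOLDS

Trace:
Inv-set: {0,1,3,4}
Reachable = {0,1,3,4}
  0: ok
  1: ok
  3: ok
  4: ok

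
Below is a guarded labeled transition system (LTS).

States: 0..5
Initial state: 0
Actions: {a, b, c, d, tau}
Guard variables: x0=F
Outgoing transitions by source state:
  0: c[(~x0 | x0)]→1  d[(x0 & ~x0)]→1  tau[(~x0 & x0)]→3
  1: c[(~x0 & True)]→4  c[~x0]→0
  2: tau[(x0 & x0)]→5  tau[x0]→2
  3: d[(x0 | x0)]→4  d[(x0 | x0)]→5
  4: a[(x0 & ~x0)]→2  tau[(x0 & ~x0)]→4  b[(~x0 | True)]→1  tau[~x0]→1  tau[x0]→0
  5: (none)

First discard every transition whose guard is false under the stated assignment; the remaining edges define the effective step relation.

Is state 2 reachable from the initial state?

Answer: UNREACHABLE

Analysis:
5 transition(s) survive guard evaluation.
L0 = {0}
L1 = {1}  cumulative {0,1}
L2 = {4}  cumulative {0,1,4}
Reach set: {0,1,4}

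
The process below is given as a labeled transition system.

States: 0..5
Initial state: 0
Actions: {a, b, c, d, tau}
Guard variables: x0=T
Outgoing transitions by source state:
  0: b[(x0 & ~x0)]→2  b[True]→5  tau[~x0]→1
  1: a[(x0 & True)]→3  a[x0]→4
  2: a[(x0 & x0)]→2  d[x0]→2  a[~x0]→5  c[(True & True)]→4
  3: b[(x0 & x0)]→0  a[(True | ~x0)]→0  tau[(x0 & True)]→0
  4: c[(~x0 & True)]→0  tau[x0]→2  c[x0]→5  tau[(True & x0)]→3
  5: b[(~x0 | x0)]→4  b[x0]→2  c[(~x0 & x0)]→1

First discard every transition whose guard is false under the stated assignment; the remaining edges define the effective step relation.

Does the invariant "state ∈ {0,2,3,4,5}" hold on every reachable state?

Answer: INVARIANT HOLDS

Analysis:
Allowed set {0,2,3,4,5}
R = {0,2,3,4,5}
  0: ✓
  2: ✓
  3: ✓
  4: ✓
  5: ✓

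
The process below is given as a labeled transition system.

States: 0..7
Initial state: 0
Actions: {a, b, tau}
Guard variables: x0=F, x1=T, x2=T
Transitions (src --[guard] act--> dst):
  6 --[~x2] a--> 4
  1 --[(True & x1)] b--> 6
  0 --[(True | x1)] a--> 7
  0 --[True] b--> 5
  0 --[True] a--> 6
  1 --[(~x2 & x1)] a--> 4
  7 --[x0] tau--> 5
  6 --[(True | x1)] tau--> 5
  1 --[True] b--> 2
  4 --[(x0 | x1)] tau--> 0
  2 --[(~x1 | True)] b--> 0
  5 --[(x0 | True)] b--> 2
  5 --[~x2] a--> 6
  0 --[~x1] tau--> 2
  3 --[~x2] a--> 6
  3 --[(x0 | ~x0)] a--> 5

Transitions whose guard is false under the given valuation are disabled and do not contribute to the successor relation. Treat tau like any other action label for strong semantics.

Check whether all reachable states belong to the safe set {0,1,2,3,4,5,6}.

Safe = {0,1,2,3,4,5,6}
R = {0,2,5,6,7}
  0: safe
  2: safe
  5: safe
  6: safe
  7: outside
reach 7 via a — violates

Answer: INVARIANT VIOLATED at state 7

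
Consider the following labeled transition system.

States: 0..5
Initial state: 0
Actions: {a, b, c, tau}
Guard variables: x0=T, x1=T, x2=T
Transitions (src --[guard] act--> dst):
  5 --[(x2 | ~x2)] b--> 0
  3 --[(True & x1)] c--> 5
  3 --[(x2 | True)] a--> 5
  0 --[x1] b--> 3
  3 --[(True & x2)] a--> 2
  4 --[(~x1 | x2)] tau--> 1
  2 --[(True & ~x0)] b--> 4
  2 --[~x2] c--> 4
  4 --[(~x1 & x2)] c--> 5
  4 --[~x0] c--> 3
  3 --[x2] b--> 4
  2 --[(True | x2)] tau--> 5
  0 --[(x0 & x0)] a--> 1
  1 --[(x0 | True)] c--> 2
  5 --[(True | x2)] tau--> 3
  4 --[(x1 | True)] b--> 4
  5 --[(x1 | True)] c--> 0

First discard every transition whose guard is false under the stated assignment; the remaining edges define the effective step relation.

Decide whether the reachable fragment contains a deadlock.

Answer: DEADLOCK-FREE

Trace:
Reachable = {0,1,2,3,4,5}
  0: a→1  b→3  [deg 2]
  1: c→2  [deg 1]
  2: tau→5  [deg 1]
  3: a→2  a→5  b→4  c→5  [deg 4]
  4: b→4  tau→1  [deg 2]
  5: b→0  c→0  tau→3  [deg 3]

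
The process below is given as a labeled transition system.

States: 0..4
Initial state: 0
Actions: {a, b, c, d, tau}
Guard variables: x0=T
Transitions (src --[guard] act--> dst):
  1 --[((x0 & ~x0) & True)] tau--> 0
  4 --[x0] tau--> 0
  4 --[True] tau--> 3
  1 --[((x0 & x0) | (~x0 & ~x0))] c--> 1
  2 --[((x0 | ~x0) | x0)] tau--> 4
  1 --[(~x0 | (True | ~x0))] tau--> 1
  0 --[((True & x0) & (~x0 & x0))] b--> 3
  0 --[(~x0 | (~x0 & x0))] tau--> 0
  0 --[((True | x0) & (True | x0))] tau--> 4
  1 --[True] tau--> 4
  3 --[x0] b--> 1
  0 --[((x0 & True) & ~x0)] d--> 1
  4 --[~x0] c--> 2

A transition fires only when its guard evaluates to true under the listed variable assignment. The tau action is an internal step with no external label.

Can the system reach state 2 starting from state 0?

Answer: UNREACHABLE

Trace:
8 transition(s) survive guard evaluation.
L0 = {0}
L1 = {4}  total {0,4}
L2 = {3}  total {0,3,4}
L3 = {1}  total {0,1,3,4}
R = {0,1,3,4}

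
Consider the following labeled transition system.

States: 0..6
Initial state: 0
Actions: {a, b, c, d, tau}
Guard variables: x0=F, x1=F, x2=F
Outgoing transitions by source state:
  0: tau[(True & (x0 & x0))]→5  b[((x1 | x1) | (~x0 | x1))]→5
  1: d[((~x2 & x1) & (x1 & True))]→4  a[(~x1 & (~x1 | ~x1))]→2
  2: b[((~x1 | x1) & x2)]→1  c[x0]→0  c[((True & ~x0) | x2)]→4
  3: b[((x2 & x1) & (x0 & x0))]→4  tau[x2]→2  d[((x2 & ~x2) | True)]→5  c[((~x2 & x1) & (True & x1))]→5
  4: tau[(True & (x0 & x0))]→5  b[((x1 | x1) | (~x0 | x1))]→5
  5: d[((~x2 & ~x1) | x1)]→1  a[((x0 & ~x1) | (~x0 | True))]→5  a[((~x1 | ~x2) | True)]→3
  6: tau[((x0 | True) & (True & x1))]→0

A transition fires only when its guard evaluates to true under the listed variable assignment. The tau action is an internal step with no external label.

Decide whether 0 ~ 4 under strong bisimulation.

Compute ~ classes (split until stable):
  π0 = {{0,1,2,3,4,5,6}}
  π1 = {{0,4},{1},{2},{3},{5},{6}}
Fixed point at round 2; 6 class(es).
class of 0: {0,4}; class of 4: {0,4}

Answer: BISIMILAR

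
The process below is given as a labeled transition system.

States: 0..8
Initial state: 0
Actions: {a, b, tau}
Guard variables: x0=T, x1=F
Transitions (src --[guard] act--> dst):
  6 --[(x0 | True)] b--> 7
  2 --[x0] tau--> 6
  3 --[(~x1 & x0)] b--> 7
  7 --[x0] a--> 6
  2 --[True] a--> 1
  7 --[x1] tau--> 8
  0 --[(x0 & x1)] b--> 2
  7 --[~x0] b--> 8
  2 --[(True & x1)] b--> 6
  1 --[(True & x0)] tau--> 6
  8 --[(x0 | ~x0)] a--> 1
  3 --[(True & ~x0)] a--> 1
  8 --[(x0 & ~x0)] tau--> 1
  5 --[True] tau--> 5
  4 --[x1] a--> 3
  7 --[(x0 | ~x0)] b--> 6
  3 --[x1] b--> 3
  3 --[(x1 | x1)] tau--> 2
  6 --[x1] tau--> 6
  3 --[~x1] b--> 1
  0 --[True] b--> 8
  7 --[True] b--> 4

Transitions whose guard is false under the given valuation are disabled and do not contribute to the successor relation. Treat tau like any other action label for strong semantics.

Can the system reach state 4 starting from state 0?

Answer: REACHABLE

Analysis:
Guard filter leaves 12 enabled edge(s).
depth 0: {0}
depth 1: {8}  cumulative {0,8}
depth 2: {1}  cumulative {0,1,8}
depth 3: {6}  cumulative {0,1,6,8}
depth 4: {7}  cumulative {0,1,6,7,8}
depth 5: {4}  cumulative {0,1,4,6,7,8}
Reachable = {0,1,4,6,7,8}
trace reaching 4: b·a·tau·b·b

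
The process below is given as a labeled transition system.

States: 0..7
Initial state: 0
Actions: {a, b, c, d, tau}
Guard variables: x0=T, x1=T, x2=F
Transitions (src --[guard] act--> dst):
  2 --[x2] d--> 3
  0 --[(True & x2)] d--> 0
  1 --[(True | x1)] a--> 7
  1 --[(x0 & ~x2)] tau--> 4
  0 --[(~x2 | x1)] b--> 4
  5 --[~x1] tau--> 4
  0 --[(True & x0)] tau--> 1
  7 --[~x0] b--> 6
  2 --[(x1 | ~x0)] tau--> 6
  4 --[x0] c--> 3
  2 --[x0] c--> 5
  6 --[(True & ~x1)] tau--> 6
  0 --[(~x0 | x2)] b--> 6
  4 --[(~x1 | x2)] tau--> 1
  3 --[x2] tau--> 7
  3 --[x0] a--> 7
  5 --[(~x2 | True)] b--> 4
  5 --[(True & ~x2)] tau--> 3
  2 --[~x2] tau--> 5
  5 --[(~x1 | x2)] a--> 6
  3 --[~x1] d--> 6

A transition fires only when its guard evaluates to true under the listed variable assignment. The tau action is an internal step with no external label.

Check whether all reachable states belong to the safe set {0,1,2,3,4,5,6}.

Inv-set: {0,1,2,3,4,5,6}
R = {0,1,3,4,7}
  0: safe
  1: safe
  3: safe
  4: safe
  7: ✗ unsafe
witness against invariant: tau·a → 7

Answer: INVARIANT VIOLATED at state 7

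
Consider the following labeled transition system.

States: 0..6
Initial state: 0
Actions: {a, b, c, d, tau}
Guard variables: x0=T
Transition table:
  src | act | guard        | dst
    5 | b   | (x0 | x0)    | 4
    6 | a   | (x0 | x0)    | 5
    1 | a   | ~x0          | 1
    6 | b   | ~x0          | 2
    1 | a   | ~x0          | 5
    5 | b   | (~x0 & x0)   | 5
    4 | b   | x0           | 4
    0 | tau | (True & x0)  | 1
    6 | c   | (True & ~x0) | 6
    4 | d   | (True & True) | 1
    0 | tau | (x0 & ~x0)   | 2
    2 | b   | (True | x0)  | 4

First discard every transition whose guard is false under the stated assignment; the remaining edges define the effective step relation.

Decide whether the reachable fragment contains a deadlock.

R = {0,1}
  0: tau→1  [1 out]
  1: ∅  [STUCK]
witness 1: tau

Answer: DEADLOCK at state 1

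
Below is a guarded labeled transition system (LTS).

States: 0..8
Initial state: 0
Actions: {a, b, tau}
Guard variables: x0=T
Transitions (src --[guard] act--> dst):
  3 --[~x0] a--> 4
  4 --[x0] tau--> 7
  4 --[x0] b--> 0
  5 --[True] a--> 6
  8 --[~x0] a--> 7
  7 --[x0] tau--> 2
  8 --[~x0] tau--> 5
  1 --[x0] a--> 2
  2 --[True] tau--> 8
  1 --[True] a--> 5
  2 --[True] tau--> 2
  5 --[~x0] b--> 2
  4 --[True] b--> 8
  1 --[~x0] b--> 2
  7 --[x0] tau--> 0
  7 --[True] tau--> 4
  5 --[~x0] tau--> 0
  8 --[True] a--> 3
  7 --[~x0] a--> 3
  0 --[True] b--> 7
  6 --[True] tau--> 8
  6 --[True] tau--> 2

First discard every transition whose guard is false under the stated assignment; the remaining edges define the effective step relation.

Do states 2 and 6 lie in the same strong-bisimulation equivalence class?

Compute ~ classes (split until stable):
  P[0] = {{0,1,2,3,4,5,6,7,8}}
  P[1] = {{0},{1,5,8},{2,6,7},{3},{4}}
  P[2] = {{0},{1},{2,6},{3},{4},{5},{7},{8}}
Fixed point at round 3; 8 class(es).
class of 2: {2,6}; class of 6: {2,6}

Answer: BISIMILAR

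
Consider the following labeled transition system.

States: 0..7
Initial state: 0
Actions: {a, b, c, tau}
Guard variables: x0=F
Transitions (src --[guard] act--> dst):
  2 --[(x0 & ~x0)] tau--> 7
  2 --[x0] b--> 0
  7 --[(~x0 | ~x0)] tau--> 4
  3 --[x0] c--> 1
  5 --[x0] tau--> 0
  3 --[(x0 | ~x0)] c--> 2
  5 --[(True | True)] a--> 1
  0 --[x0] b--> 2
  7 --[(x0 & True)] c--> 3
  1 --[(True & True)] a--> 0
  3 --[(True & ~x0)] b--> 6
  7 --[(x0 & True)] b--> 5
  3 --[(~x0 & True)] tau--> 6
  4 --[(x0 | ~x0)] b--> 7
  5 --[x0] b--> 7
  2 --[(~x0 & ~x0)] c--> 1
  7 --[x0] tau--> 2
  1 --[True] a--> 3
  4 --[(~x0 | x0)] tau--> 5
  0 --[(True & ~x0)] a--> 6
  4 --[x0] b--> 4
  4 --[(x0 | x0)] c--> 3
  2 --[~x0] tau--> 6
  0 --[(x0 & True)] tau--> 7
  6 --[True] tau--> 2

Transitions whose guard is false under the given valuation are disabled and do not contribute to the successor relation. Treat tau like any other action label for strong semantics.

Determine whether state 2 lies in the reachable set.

After dropping false guards: 13 live edges.
Layer 0: {0}
Layer 1: {6}  cumulative {0,6}
Layer 2: {2}  cumulative {0,2,6}
Layer 3: {1}  cumulative {0,1,2,6}
Layer 4: {3}  cumulative {0,1,2,3,6}
Reach set: {0,1,2,3,6}
Path to 2: a·tau

Answer: REACHABLE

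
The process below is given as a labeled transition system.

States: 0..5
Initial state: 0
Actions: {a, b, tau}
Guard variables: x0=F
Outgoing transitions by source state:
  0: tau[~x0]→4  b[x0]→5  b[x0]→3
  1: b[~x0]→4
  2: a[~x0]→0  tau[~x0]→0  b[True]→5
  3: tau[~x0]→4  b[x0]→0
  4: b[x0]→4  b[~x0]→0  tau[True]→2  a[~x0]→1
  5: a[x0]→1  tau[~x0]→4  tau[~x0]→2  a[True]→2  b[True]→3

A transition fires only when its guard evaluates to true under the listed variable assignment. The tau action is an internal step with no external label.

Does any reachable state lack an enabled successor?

R = {0,1,2,3,4,5}
  0: tau→4  [1 out]
  1: b→4  [1 out]
  2: a→0  b→5  tau→0  [3 out]
  3: tau→4  [1 out]
  4: a→1  b→0  tau→2  [3 out]
  5: a→2  b→3  tau→2  tau→4  [4 out]

Answer: DEADLOCK-FREE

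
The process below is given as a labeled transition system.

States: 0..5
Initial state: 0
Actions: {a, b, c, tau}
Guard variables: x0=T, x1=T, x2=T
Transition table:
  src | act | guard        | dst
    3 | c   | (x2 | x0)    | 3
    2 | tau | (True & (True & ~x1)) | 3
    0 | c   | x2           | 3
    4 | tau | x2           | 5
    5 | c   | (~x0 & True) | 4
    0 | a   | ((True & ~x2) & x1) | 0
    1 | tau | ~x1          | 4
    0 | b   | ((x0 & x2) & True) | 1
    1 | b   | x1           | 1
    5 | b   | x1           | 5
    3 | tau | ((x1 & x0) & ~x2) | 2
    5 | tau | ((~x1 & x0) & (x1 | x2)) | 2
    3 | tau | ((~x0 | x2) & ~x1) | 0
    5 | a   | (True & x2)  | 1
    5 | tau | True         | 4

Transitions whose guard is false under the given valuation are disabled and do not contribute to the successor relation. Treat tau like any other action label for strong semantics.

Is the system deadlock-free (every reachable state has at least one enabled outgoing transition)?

Reachable = {0,1,3}
  0: b→1  c→3  [2 exit(s)]
  1: b→1  [1 exit(s)]
  3: c→3  [1 exit(s)]

Answer: DEADLOCK-FREE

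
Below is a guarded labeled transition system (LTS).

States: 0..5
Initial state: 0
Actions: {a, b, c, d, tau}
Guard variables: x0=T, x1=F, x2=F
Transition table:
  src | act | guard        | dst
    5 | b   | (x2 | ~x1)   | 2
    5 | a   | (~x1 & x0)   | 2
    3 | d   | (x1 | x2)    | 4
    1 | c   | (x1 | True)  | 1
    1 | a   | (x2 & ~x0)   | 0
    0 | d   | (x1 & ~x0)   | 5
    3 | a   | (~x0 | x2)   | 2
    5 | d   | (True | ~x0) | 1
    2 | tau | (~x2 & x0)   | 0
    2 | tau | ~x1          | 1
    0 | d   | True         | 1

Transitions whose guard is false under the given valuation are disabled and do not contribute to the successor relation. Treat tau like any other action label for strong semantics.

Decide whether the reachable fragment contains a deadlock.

Reach set: {0,1}
  0: d→1  [deg 1]
  1: c→1  [deg 1]

Answer: DEADLOCK-FREE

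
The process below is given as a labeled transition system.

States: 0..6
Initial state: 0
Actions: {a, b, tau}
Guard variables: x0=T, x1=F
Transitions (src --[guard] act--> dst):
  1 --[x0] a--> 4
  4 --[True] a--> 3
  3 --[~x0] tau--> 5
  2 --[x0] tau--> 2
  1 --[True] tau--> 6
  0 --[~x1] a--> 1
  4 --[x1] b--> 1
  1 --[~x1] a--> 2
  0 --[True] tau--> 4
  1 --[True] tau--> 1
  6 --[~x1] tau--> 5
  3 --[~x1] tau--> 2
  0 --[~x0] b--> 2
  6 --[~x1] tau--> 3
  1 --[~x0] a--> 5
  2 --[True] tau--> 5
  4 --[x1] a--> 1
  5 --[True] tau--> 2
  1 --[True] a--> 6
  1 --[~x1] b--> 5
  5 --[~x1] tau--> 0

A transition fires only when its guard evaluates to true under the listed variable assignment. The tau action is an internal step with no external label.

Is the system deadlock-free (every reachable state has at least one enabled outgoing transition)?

Answer: DEADLOCK-FREE

Trace:
R = {0,1,2,3,4,5,6}
  0: a→1  tau→4  [deg 2]
  1: a→2  a→4  a→6  b→5  tau→1  tau→6  [deg 6]
  2: tau→2  tau→5  [deg 2]
  3: tau→2  [deg 1]
  4: a→3  [deg 1]
  5: tau→0  tau→2  [deg 2]
  6: tau→3  tau→5  [deg 2]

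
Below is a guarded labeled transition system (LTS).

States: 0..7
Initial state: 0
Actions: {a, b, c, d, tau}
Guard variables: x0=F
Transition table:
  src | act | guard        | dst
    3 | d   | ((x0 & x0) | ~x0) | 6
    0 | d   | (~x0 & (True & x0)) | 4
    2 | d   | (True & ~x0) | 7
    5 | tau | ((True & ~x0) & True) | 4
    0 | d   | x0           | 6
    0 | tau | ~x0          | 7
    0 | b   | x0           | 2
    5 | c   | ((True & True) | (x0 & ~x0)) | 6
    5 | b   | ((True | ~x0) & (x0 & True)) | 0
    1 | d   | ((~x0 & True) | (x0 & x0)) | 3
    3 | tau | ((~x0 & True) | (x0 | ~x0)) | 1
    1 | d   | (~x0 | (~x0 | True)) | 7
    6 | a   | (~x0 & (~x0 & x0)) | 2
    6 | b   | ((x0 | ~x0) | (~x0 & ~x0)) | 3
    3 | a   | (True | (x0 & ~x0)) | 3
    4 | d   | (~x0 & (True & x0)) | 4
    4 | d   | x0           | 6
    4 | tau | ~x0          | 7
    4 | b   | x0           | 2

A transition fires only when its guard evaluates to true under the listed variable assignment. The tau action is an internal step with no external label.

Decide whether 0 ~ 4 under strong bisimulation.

Answer: BISIMILAR

Analysis:
Compute ~ classes (split until stable):
  π0 = {{0,1,2,3,4,5,6,7}}
  π1 = {{0,4},{1,2},{3},{5},{6},{7}}
  π2 = {{0,4},{1},{2},{3},{5},{6},{7}}
stable after 3 split(s): 7 block(s)
class of 0: {0,4}; class of 4: {0,4}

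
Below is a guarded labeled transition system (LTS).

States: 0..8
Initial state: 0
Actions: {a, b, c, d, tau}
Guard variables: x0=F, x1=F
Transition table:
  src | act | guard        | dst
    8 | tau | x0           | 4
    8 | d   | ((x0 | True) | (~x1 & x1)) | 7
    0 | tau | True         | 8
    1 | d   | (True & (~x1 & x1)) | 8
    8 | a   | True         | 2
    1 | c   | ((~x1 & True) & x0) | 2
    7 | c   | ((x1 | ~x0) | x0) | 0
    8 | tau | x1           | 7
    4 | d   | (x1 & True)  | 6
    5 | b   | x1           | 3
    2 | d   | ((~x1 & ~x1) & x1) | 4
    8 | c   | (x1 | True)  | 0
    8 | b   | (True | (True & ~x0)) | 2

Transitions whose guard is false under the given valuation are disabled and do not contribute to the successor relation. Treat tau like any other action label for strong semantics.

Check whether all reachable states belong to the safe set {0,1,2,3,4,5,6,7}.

Answer: INVARIANT VIOLATED at state 8

Working:
Inv-set: {0,1,2,3,4,5,6,7}
Reachable = {0,2,7,8}
  0: safe
  2: safe
  7: safe
  8: VIOLATES
reach 8 via tau — violates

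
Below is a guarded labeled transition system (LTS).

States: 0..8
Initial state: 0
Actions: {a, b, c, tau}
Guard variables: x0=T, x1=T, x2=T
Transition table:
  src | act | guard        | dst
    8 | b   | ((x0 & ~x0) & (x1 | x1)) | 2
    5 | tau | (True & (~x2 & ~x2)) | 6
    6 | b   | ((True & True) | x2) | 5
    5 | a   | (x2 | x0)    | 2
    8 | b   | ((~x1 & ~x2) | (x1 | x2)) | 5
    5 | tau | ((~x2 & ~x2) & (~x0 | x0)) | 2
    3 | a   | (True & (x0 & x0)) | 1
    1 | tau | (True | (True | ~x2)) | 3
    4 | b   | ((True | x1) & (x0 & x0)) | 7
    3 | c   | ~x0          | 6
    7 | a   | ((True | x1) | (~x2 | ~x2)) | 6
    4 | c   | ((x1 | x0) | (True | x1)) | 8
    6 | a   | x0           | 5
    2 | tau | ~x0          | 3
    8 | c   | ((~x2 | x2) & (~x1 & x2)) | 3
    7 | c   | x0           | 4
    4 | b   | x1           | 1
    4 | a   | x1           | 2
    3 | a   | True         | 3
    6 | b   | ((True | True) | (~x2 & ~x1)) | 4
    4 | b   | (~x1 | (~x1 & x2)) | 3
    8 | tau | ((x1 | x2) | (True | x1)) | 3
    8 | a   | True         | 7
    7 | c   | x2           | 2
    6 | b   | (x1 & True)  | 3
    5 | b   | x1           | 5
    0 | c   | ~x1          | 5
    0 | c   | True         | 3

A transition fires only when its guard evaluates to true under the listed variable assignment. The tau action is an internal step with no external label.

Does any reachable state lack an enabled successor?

R = {0,1,3}
  0: c→3  [1 out]
  1: tau→3  [1 out]
  3: a→1  a→3  [2 out]

Answer: DEADLOCK-FREE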